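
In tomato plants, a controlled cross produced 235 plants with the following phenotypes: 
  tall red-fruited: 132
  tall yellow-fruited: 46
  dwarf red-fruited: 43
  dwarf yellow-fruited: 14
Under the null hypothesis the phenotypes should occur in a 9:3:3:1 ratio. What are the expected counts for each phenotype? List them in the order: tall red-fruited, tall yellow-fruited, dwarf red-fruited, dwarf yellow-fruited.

Expected counts for N = 235 under a 9:3:3:1 ratio (total parts = 16):
  tall red-fruited: 235 × 9/16 = 132.1875
  tall yellow-fruited: 235 × 3/16 = 44.0625
  dwarf red-fruited: 235 × 3/16 = 44.0625
  dwarf yellow-fruited: 235 × 1/16 = 14.6875

132.1875, 44.0625, 44.0625, 14.6875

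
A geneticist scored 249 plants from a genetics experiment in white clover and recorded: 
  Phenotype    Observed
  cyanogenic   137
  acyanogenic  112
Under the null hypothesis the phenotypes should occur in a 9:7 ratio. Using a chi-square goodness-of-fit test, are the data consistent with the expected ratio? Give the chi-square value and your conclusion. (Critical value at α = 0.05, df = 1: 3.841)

0.153; consistent

Under the 9:7 hypothesis (Σ ratio = 16, N = 249):
  cyanogenic: 249 × 9/16 = 140.0625
  acyanogenic: 249 × 7/16 = 108.9375
χ² = Σ (O − E)² / E
  cyanogenic: (137 − 140.0625)² / 140.0625 = 0.0670
  acyanogenic: (112 − 108.9375)² / 108.9375 = 0.0861
χ² = 0.0670 + 0.0861 = 0.1531 ≈ 0.153
Degrees of freedom = 2 − 1 = 1; critical value at α = 0.05 is 3.841.
Since 0.153 < 3.841, we fail to reject the null hypothesis — the data are consistent with the 9:7 ratio.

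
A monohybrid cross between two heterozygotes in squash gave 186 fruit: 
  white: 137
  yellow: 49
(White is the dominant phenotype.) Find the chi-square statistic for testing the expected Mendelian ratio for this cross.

0.179

For a monohybrid cross between heterozygotes with complete dominance, the expected phenotypic ratio is 3:1.
Expected counts for N = 186 under a 3:1 ratio (total parts = 4):
  white: 186 × 3/4 = 139.5
  yellow: 186 × 1/4 = 46.5
χ² = Σ (O − E)² / E
  white: (137 − 139.5)² / 139.5 = 0.0448
  yellow: (49 − 46.5)² / 46.5 = 0.1344
χ² = 0.0448 + 0.1344 = 0.1792 ≈ 0.179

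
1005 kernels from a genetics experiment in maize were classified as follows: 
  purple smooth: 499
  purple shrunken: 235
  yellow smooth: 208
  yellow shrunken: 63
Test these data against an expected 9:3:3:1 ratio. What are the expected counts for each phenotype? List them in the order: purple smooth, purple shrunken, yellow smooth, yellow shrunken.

Under the 9:3:3:1 hypothesis (Σ ratio = 16, N = 1005):
  purple smooth: 1005 × 9/16 = 565.3125
  purple shrunken: 1005 × 3/16 = 188.4375
  yellow smooth: 1005 × 3/16 = 188.4375
  yellow shrunken: 1005 × 1/16 = 62.8125

565.3125, 188.4375, 188.4375, 62.8125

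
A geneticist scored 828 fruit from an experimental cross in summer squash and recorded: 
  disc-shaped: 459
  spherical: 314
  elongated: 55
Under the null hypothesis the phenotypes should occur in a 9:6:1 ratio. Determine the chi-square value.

Expected counts for N = 828 under a 9:6:1 ratio (total parts = 16):
  disc-shaped: 828 × 9/16 = 465.75
  spherical: 828 × 6/16 = 310.5
  elongated: 828 × 1/16 = 51.75
χ² = Σ (O − E)² / E
  disc-shaped: (459 − 465.75)² / 465.75 = 0.0978
  spherical: (314 − 310.5)² / 310.5 = 0.0395
  elongated: (55 − 51.75)² / 51.75 = 0.2041
χ² = 0.0978 + 0.0395 + 0.2041 = 0.3414 ≈ 0.341

0.341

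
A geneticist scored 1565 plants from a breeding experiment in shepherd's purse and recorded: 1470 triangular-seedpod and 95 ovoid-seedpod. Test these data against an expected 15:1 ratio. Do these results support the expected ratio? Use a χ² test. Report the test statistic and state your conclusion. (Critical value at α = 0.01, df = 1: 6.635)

0.086; consistent

Under the 15:1 hypothesis (Σ ratio = 16, N = 1565):
  triangular-seedpod: 1565 × 15/16 = 1467.1875
  ovoid-seedpod: 1565 × 1/16 = 97.8125
χ² = Σ (O − E)² / E
  triangular-seedpod: (1470 − 1467.1875)² / 1467.1875 = 0.0054
  ovoid-seedpod: (95 − 97.8125)² / 97.8125 = 0.0809
χ² = 0.0054 + 0.0809 = 0.0863 ≈ 0.086
Degrees of freedom = 2 − 1 = 1; critical value at α = 0.01 is 6.635.
Since 0.086 < 6.635, we fail to reject the null hypothesis — the data are consistent with the 15:1 ratio.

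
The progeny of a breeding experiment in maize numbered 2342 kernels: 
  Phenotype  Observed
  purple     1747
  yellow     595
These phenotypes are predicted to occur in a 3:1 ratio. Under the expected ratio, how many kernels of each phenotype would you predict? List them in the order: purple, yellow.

Under the 3:1 hypothesis (Σ ratio = 4, N = 2342):
  purple: 2342 × 3/4 = 1756.5
  yellow: 2342 × 1/4 = 585.5

1756.5, 585.5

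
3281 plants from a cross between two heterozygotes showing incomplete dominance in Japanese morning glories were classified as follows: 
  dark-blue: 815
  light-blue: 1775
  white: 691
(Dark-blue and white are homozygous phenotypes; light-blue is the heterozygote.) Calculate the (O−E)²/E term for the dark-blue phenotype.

With incomplete dominance, a heterozygote × heterozygote cross gives a 1:2:1 phenotypic ratio.
Expected counts for N = 3281 under a 1:2:1 ratio (total parts = 4):
  dark-blue: 3281 × 1/4 = 820.25
  light-blue: 3281 × 2/4 = 1640.5
  white: 3281 × 1/4 = 820.25
Contribution of dark-blue: (815 − 820.25)² / 820.25 = 0.0336

0.034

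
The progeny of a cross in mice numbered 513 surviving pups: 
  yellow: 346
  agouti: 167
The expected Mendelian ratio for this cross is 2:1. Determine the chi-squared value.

0.140

Expected counts for N = 513 under a 2:1 ratio (total parts = 3):
  yellow: 513 × 2/3 = 342
  agouti: 513 × 1/3 = 171
χ² = Σ (O − E)² / E
  yellow: (346 − 342)² / 342 = 0.0468
  agouti: (167 − 171)² / 171 = 0.0936
χ² = 0.0468 + 0.0936 = 0.1404 ≈ 0.140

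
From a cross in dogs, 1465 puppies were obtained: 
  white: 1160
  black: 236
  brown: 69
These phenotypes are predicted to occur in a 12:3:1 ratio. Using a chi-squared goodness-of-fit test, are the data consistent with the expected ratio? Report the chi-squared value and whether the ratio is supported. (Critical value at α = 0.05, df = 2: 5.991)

Expected counts for N = 1465 under a 12:3:1 ratio (total parts = 16):
  white: 1465 × 12/16 = 1098.75
  black: 1465 × 3/16 = 274.6875
  brown: 1465 × 1/16 = 91.5625
χ² = Σ (O − E)² / E
  white: (1160 − 1098.75)² / 1098.75 = 3.4144
  black: (236 − 274.6875)² / 274.6875 = 5.4488
  brown: (69 − 91.5625)² / 91.5625 = 5.5598
χ² = 3.4144 + 5.4488 + 5.5598 = 14.423
Degrees of freedom = 3 − 1 = 2; critical value at α = 0.05 is 5.991.
Since 14.423 > 5.991, we reject the null hypothesis — the data do not fit the 12:3:1 ratio.

14.423; not consistent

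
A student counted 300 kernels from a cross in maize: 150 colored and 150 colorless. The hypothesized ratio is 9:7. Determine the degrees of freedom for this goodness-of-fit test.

1

A goodness-of-fit test with 2 phenotype classes has df = 2 − 1 = 1.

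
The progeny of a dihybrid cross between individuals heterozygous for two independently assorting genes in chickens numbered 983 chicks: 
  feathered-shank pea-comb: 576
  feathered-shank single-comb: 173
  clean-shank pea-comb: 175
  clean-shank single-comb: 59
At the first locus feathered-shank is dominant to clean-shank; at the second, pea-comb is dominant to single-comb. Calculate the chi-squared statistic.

2.223

A dihybrid F₂ with independent assortment and complete dominance at both loci gives a 9:3:3:1 phenotypic ratio.
The 9:3:3:1 ratio has 16 parts, so with N = 983 the expected counts are:
  feathered-shank pea-comb: 983 × 9/16 = 552.9375
  feathered-shank single-comb: 983 × 3/16 = 184.3125
  clean-shank pea-comb: 983 × 3/16 = 184.3125
  clean-shank single-comb: 983 × 1/16 = 61.4375
χ² = Σ (O − E)² / E
  feathered-shank pea-comb: (576 − 552.9375)² / 552.9375 = 0.9619
  feathered-shank single-comb: (173 − 184.3125)² / 184.3125 = 0.6943
  clean-shank pea-comb: (175 − 184.3125)² / 184.3125 = 0.4705
  clean-shank single-comb: (59 − 61.4375)² / 61.4375 = 0.0967
χ² = 0.9619 + 0.6943 + 0.4705 + 0.0967 = 2.2234 ≈ 2.223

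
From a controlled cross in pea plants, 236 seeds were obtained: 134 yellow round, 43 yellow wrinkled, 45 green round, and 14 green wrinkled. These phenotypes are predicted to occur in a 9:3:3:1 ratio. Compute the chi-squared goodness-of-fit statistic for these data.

0.098

Expected counts for N = 236 under a 9:3:3:1 ratio (total parts = 16):
  yellow round: 236 × 9/16 = 132.75
  yellow wrinkled: 236 × 3/16 = 44.25
  green round: 236 × 3/16 = 44.25
  green wrinkled: 236 × 1/16 = 14.75
χ² = Σ (O − E)² / E
  yellow round: (134 − 132.75)² / 132.75 = 0.0118
  yellow wrinkled: (43 − 44.25)² / 44.25 = 0.0353
  green round: (45 − 44.25)² / 44.25 = 0.0127
  green wrinkled: (14 − 14.75)² / 14.75 = 0.0381
χ² = 0.0118 + 0.0353 + 0.0127 + 0.0381 = 0.0979 ≈ 0.098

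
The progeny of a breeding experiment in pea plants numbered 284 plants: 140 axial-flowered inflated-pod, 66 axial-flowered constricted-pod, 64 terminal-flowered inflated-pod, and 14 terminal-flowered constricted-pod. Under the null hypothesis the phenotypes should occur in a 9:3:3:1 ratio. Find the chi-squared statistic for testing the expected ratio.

Under the 9:3:3:1 hypothesis (Σ ratio = 16, N = 284):
  axial-flowered inflated-pod: 284 × 9/16 = 159.75
  axial-flowered constricted-pod: 284 × 3/16 = 53.25
  terminal-flowered inflated-pod: 284 × 3/16 = 53.25
  terminal-flowered constricted-pod: 284 × 1/16 = 17.75
χ² = Σ (O − E)² / E
  axial-flowered inflated-pod: (140 − 159.75)² / 159.75 = 2.4417
  axial-flowered constricted-pod: (66 − 53.25)² / 53.25 = 3.0528
  terminal-flowered inflated-pod: (64 − 53.25)² / 53.25 = 2.1702
  terminal-flowered constricted-pod: (14 − 17.75)² / 17.75 = 0.7923
χ² = 2.4417 + 3.0528 + 2.1702 + 0.7923 = 8.457

8.457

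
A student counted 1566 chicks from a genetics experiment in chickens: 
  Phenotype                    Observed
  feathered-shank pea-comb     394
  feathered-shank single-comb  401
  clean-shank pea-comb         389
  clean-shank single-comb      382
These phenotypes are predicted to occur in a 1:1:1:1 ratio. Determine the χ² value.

The 1:1:1:1 ratio has 4 parts, so with N = 1566 the expected counts are:
  feathered-shank pea-comb: 1566 × 1/4 = 391.5
  feathered-shank single-comb: 1566 × 1/4 = 391.5
  clean-shank pea-comb: 1566 × 1/4 = 391.5
  clean-shank single-comb: 1566 × 1/4 = 391.5
χ² = Σ (O − E)² / E
  feathered-shank pea-comb: (394 − 391.5)² / 391.5 = 0.0160
  feathered-shank single-comb: (401 − 391.5)² / 391.5 = 0.2305
  clean-shank pea-comb: (389 − 391.5)² / 391.5 = 0.0160
  clean-shank single-comb: (382 − 391.5)² / 391.5 = 0.2305
χ² = 0.0160 + 0.2305 + 0.0160 + 0.2305 = 0.493

0.493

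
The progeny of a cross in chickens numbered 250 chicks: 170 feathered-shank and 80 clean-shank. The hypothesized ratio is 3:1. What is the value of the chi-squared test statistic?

Expected counts for N = 250 under a 3:1 ratio (total parts = 4):
  feathered-shank: 250 × 3/4 = 187.5
  clean-shank: 250 × 1/4 = 62.5
χ² = Σ (O − E)² / E
  feathered-shank: (170 − 187.5)² / 187.5 = 1.6333
  clean-shank: (80 − 62.5)² / 62.5 = 4.9000
χ² = 1.6333 + 4.9000 = 6.5333 ≈ 6.533

6.533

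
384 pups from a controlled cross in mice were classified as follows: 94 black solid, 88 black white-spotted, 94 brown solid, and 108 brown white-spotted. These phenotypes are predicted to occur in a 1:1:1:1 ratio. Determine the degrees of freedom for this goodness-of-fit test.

3

A goodness-of-fit test with 4 phenotype classes has df = 4 − 1 = 3.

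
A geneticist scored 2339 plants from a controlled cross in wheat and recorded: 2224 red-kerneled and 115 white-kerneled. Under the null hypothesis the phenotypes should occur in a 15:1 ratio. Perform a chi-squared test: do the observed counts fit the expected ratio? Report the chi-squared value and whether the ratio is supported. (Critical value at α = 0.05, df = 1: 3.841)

7.097; not consistent

Under the 15:1 hypothesis (Σ ratio = 16, N = 2339):
  red-kerneled: 2339 × 15/16 = 2192.8125
  white-kerneled: 2339 × 1/16 = 146.1875
χ² = Σ (O − E)² / E
  red-kerneled: (2224 − 2192.8125)² / 2192.8125 = 0.4436
  white-kerneled: (115 − 146.1875)² / 146.1875 = 6.6535
χ² = 0.4436 + 6.6535 = 7.0971 ≈ 7.097
Degrees of freedom = 2 − 1 = 1; critical value at α = 0.05 is 3.841.
Since 7.097 > 3.841, we reject the null hypothesis — the data do not fit the 15:1 ratio.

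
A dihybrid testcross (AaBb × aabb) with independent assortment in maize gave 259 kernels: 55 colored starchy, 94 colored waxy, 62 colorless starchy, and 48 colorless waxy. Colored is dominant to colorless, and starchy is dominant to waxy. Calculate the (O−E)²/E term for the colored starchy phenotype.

A dihybrid testcross with independent assortment gives a 1:1:1:1 ratio.
Expected counts for N = 259 under a 1:1:1:1 ratio (total parts = 4):
  colored starchy: 259 × 1/4 = 64.75
  colored waxy: 259 × 1/4 = 64.75
  colorless starchy: 259 × 1/4 = 64.75
  colorless waxy: 259 × 1/4 = 64.75
Contribution of colored starchy: (55 − 64.75)² / 64.75 = 1.4681

1.468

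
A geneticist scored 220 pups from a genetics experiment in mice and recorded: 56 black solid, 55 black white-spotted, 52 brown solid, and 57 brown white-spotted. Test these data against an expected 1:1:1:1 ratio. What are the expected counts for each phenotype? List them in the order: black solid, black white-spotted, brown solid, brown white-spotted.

55, 55, 55, 55

Expected counts for N = 220 under a 1:1:1:1 ratio (total parts = 4):
  black solid: 220 × 1/4 = 55
  black white-spotted: 220 × 1/4 = 55
  brown solid: 220 × 1/4 = 55
  brown white-spotted: 220 × 1/4 = 55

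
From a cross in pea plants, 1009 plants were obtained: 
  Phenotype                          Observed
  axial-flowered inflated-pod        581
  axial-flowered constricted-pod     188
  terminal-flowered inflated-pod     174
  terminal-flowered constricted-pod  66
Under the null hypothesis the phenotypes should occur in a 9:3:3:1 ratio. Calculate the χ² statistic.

Expected counts for N = 1009 under a 9:3:3:1 ratio (total parts = 16):
  axial-flowered inflated-pod: 1009 × 9/16 = 567.5625
  axial-flowered constricted-pod: 1009 × 3/16 = 189.1875
  terminal-flowered inflated-pod: 1009 × 3/16 = 189.1875
  terminal-flowered constricted-pod: 1009 × 1/16 = 63.0625
χ² = Σ (O − E)² / E
  axial-flowered inflated-pod: (581 − 567.5625)² / 567.5625 = 0.3181
  axial-flowered constricted-pod: (188 − 189.1875)² / 189.1875 = 0.0075
  terminal-flowered inflated-pod: (174 − 189.1875)² / 189.1875 = 1.2192
  terminal-flowered constricted-pod: (66 − 63.0625)² / 63.0625 = 0.1368
χ² = 0.3181 + 0.0075 + 1.2192 + 0.1368 = 1.6816 ≈ 1.682

1.682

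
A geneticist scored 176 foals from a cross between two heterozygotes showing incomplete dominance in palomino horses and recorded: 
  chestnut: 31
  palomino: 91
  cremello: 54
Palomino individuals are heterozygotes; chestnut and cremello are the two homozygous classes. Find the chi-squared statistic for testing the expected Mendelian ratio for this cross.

6.216

With incomplete dominance, a heterozygote × heterozygote cross gives a 1:2:1 phenotypic ratio.
The 1:2:1 ratio has 4 parts, so with N = 176 the expected counts are:
  chestnut: 176 × 1/4 = 44
  palomino: 176 × 2/4 = 88
  cremello: 176 × 1/4 = 44
χ² = Σ (O − E)² / E
  chestnut: (31 − 44)² / 44 = 3.8409
  palomino: (91 − 88)² / 88 = 0.1023
  cremello: (54 − 44)² / 44 = 2.2727
χ² = 3.8409 + 0.1023 + 2.2727 = 6.2159 ≈ 6.216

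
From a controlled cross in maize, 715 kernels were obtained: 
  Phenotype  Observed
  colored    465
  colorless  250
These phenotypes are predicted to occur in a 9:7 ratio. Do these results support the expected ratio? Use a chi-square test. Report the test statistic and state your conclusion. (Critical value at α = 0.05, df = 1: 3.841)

The 9:7 ratio has 16 parts, so with N = 715 the expected counts are:
  colored: 715 × 9/16 = 402.1875
  colorless: 715 × 7/16 = 312.8125
χ² = Σ (O − E)² / E
  colored: (465 − 402.1875)² / 402.1875 = 9.8099
  colorless: (250 − 312.8125)² / 312.8125 = 12.6127
χ² = 9.8099 + 12.6127 = 22.4226 ≈ 22.423
Degrees of freedom = 2 − 1 = 1; critical value at α = 0.05 is 3.841.
Since 22.423 > 3.841, we reject the null hypothesis — the data do not fit the 9:7 ratio.

22.423; not consistent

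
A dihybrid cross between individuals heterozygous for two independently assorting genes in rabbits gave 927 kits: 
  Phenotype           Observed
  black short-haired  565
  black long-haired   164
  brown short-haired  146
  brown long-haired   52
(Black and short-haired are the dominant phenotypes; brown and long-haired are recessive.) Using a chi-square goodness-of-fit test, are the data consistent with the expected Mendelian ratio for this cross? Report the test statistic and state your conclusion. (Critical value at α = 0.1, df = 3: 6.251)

9.252; not consistent

A dihybrid F₂ with independent assortment and complete dominance at both loci gives a 9:3:3:1 phenotypic ratio.
Expected counts for N = 927 under a 9:3:3:1 ratio (total parts = 16):
  black short-haired: 927 × 9/16 = 521.4375
  black long-haired: 927 × 3/16 = 173.8125
  brown short-haired: 927 × 3/16 = 173.8125
  brown long-haired: 927 × 1/16 = 57.9375
χ² = Σ (O − E)² / E
  black short-haired: (565 − 521.4375)² / 521.4375 = 3.6393
  black long-haired: (164 − 173.8125)² / 173.8125 = 0.5540
  brown short-haired: (146 − 173.8125)² / 173.8125 = 4.4504
  brown long-haired: (52 − 57.9375)² / 57.9375 = 0.6085
χ² = 3.6393 + 0.5540 + 4.4504 + 0.6085 = 9.2522 ≈ 9.252
Degrees of freedom = 4 − 1 = 3; critical value at α = 0.1 is 6.251.
Since 9.252 > 6.251, we reject the null hypothesis — the data do not fit the 9:3:3:1 ratio.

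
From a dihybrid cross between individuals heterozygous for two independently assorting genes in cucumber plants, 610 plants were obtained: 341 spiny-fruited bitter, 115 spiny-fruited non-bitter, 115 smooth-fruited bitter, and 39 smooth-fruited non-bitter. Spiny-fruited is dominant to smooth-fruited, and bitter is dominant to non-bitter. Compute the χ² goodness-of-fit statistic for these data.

A dihybrid F₂ with independent assortment and complete dominance at both loci gives a 9:3:3:1 phenotypic ratio.
Total ratio parts = 16. Expected numbers out of 610:
  spiny-fruited bitter: 610 × 9/16 = 343.125
  spiny-fruited non-bitter: 610 × 3/16 = 114.375
  smooth-fruited bitter: 610 × 3/16 = 114.375
  smooth-fruited non-bitter: 610 × 1/16 = 38.125
χ² = Σ (O − E)² / E
  spiny-fruited bitter: (341 − 343.125)² / 343.125 = 0.0132
  spiny-fruited non-bitter: (115 − 114.375)² / 114.375 = 0.0034
  smooth-fruited bitter: (115 − 114.375)² / 114.375 = 0.0034
  smooth-fruited non-bitter: (39 − 38.125)² / 38.125 = 0.0201
χ² = 0.0132 + 0.0034 + 0.0034 + 0.0201 = 0.0401 ≈ 0.040

0.040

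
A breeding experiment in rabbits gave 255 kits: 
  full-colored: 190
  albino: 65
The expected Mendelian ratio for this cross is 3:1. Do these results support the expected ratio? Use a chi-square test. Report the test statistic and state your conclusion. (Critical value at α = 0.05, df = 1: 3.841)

Total ratio parts = 4. Expected numbers out of 255:
  full-colored: 255 × 3/4 = 191.25
  albino: 255 × 1/4 = 63.75
χ² = Σ (O − E)² / E
  full-colored: (190 − 191.25)² / 191.25 = 0.0082
  albino: (65 − 63.75)² / 63.75 = 0.0245
χ² = 0.0082 + 0.0245 = 0.0327 ≈ 0.033
Degrees of freedom = 2 − 1 = 1; critical value at α = 0.05 is 3.841.
Since 0.033 < 3.841, we fail to reject the null hypothesis — the data are consistent with the 3:1 ratio.

0.033; consistent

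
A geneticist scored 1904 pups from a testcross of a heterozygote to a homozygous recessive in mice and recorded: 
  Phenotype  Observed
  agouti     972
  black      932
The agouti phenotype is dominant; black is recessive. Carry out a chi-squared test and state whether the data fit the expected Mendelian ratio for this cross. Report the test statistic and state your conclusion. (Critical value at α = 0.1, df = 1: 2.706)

A testcross of a heterozygote (Aa × aa) gives a 1:1 phenotypic ratio.
The 1:1 ratio has 2 parts, so with N = 1904 the expected counts are:
  agouti: 1904 × 1/2 = 952
  black: 1904 × 1/2 = 952
χ² = Σ (O − E)² / E
  agouti: (972 − 952)² / 952 = 0.4202
  black: (932 − 952)² / 952 = 0.4202
χ² = 0.4202 + 0.4202 = 0.8404 ≈ 0.840
Degrees of freedom = 2 − 1 = 1; critical value at α = 0.1 is 2.706.
Since 0.840 < 2.706, we fail to reject the null hypothesis — the data are consistent with the 1:1 ratio.

0.840; consistent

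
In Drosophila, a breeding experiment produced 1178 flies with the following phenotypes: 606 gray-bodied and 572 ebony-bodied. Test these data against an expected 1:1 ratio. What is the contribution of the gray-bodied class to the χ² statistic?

Expected counts for N = 1178 under a 1:1 ratio (total parts = 2):
  gray-bodied: 1178 × 1/2 = 589
  ebony-bodied: 1178 × 1/2 = 589
Contribution of gray-bodied: (606 − 589)² / 589 = 0.4907

0.491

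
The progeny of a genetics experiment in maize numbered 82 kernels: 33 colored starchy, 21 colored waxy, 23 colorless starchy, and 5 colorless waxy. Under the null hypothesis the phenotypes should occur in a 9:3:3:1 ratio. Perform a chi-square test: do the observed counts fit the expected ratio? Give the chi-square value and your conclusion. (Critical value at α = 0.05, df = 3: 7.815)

The 9:3:3:1 ratio has 16 parts, so with N = 82 the expected counts are:
  colored starchy: 82 × 9/16 = 46.125
  colored waxy: 82 × 3/16 = 15.375
  colorless starchy: 82 × 3/16 = 15.375
  colorless waxy: 82 × 1/16 = 5.125
χ² = Σ (O − E)² / E
  colored starchy: (33 − 46.125)² / 46.125 = 3.7348
  colored waxy: (21 − 15.375)² / 15.375 = 2.0579
  colorless starchy: (23 − 15.375)² / 15.375 = 3.7815
  colorless waxy: (5 − 5.125)² / 5.125 = 0.0030
χ² = 3.7348 + 2.0579 + 3.7815 + 0.0030 = 9.5772 ≈ 9.577
Degrees of freedom = 4 − 1 = 3; critical value at α = 0.05 is 7.815.
Since 9.577 > 7.815, we reject the null hypothesis — the data do not fit the 9:3:3:1 ratio.

9.577; not consistent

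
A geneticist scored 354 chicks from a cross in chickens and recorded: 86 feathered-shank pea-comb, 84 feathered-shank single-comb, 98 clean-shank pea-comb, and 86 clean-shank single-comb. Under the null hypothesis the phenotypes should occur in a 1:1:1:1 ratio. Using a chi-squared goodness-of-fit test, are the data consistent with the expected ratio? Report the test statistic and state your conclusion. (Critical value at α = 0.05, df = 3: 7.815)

1.390; consistent

Total ratio parts = 4. Expected numbers out of 354:
  feathered-shank pea-comb: 354 × 1/4 = 88.5
  feathered-shank single-comb: 354 × 1/4 = 88.5
  clean-shank pea-comb: 354 × 1/4 = 88.5
  clean-shank single-comb: 354 × 1/4 = 88.5
χ² = Σ (O − E)² / E
  feathered-shank pea-comb: (86 − 88.5)² / 88.5 = 0.0706
  feathered-shank single-comb: (84 − 88.5)² / 88.5 = 0.2288
  clean-shank pea-comb: (98 − 88.5)² / 88.5 = 1.0198
  clean-shank single-comb: (86 − 88.5)² / 88.5 = 0.0706
χ² = 0.0706 + 0.2288 + 1.0198 + 0.0706 = 1.3898 ≈ 1.390
Degrees of freedom = 4 − 1 = 3; critical value at α = 0.05 is 7.815.
Since 1.390 < 7.815, we fail to reject the null hypothesis — the data are consistent with the 1:1:1:1 ratio.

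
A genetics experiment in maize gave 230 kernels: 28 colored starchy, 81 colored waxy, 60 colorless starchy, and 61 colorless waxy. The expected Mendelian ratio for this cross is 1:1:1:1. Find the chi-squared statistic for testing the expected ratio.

25.061

The 1:1:1:1 ratio has 4 parts, so with N = 230 the expected counts are:
  colored starchy: 230 × 1/4 = 57.5
  colored waxy: 230 × 1/4 = 57.5
  colorless starchy: 230 × 1/4 = 57.5
  colorless waxy: 230 × 1/4 = 57.5
χ² = Σ (O − E)² / E
  colored starchy: (28 − 57.5)² / 57.5 = 15.1348
  colored waxy: (81 − 57.5)² / 57.5 = 9.6043
  colorless starchy: (60 − 57.5)² / 57.5 = 0.1087
  colorless waxy: (61 − 57.5)² / 57.5 = 0.2130
χ² = 15.1348 + 9.6043 + 0.1087 + 0.2130 = 25.0608 ≈ 25.061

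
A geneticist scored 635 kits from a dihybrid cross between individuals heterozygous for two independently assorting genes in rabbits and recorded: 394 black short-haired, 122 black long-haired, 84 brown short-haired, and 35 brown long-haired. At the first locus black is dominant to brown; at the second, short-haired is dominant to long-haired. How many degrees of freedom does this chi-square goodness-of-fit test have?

A dihybrid F₂ with independent assortment and complete dominance at both loci gives a 9:3:3:1 phenotypic ratio.
A goodness-of-fit test with 4 phenotype classes has df = 4 − 1 = 3.

3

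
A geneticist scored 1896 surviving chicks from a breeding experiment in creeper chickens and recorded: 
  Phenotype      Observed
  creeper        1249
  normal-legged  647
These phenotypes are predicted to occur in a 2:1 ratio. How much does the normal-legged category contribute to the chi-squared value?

Total ratio parts = 3. Expected numbers out of 1896:
  creeper: 1896 × 2/3 = 1264
  normal-legged: 1896 × 1/3 = 632
Contribution of normal-legged: (647 − 632)² / 632 = 0.3560

0.356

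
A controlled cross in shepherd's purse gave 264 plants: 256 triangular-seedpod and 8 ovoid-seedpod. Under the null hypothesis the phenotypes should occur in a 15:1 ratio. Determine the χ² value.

Expected counts for N = 264 under a 15:1 ratio (total parts = 16):
  triangular-seedpod: 264 × 15/16 = 247.5
  ovoid-seedpod: 264 × 1/16 = 16.5
χ² = Σ (O − E)² / E
  triangular-seedpod: (256 − 247.5)² / 247.5 = 0.2919
  ovoid-seedpod: (8 − 16.5)² / 16.5 = 4.3788
χ² = 0.2919 + 4.3788 = 4.6707 ≈ 4.671

4.671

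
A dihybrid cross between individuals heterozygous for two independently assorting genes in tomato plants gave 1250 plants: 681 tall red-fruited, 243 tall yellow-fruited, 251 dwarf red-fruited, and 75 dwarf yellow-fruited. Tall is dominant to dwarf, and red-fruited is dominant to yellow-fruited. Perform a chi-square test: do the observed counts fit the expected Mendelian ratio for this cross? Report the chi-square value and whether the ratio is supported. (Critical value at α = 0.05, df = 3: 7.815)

2.318; consistent

A dihybrid F₂ with independent assortment and complete dominance at both loci gives a 9:3:3:1 phenotypic ratio.
Under the 9:3:3:1 hypothesis (Σ ratio = 16, N = 1250):
  tall red-fruited: 1250 × 9/16 = 703.125
  tall yellow-fruited: 1250 × 3/16 = 234.375
  dwarf red-fruited: 1250 × 3/16 = 234.375
  dwarf yellow-fruited: 1250 × 1/16 = 78.125
χ² = Σ (O − E)² / E
  tall red-fruited: (681 − 703.125)² / 703.125 = 0.6962
  tall yellow-fruited: (243 − 234.375)² / 234.375 = 0.3174
  dwarf red-fruited: (251 − 234.375)² / 234.375 = 1.1793
  dwarf yellow-fruited: (75 − 78.125)² / 78.125 = 0.1250
χ² = 0.6962 + 0.3174 + 1.1793 + 0.1250 = 2.3179 ≈ 2.318
Degrees of freedom = 4 − 1 = 3; critical value at α = 0.05 is 7.815.
Since 2.318 < 7.815, we fail to reject the null hypothesis — the data are consistent with the 9:3:3:1 ratio.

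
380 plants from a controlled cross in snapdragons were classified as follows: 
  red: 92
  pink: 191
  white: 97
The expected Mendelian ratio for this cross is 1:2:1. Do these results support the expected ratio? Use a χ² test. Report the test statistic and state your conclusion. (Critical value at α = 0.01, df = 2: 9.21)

0.142; consistent

The 1:2:1 ratio has 4 parts, so with N = 380 the expected counts are:
  red: 380 × 1/4 = 95
  pink: 380 × 2/4 = 190
  white: 380 × 1/4 = 95
χ² = Σ (O − E)² / E
  red: (92 − 95)² / 95 = 0.0947
  pink: (191 − 190)² / 190 = 0.0053
  white: (97 − 95)² / 95 = 0.0421
χ² = 0.0947 + 0.0053 + 0.0421 = 0.1421 ≈ 0.142
Degrees of freedom = 3 − 1 = 2; critical value at α = 0.01 is 9.21.
Since 0.142 < 9.21, we fail to reject the null hypothesis — the data are consistent with the 1:2:1 ratio.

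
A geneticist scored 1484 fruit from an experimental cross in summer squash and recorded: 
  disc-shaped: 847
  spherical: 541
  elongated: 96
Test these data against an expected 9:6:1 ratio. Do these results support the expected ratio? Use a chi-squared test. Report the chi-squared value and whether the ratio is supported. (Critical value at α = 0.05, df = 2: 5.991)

The 9:6:1 ratio has 16 parts, so with N = 1484 the expected counts are:
  disc-shaped: 1484 × 9/16 = 834.75
  spherical: 1484 × 6/16 = 556.5
  elongated: 1484 × 1/16 = 92.75
χ² = Σ (O − E)² / E
  disc-shaped: (847 − 834.75)² / 834.75 = 0.1798
  spherical: (541 − 556.5)² / 556.5 = 0.4317
  elongated: (96 − 92.75)² / 92.75 = 0.1139
χ² = 0.1798 + 0.4317 + 0.1139 = 0.7254 ≈ 0.725
Degrees of freedom = 3 − 1 = 2; critical value at α = 0.05 is 5.991.
Since 0.725 < 5.991, we fail to reject the null hypothesis — the data are consistent with the 9:6:1 ratio.

0.725; consistent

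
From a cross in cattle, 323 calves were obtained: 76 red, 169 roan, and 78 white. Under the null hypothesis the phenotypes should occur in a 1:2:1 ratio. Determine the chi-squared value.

0.721

Under the 1:2:1 hypothesis (Σ ratio = 4, N = 323):
  red: 323 × 1/4 = 80.75
  roan: 323 × 2/4 = 161.5
  white: 323 × 1/4 = 80.75
χ² = Σ (O − E)² / E
  red: (76 − 80.75)² / 80.75 = 0.2794
  roan: (169 − 161.5)² / 161.5 = 0.3483
  white: (78 − 80.75)² / 80.75 = 0.0937
χ² = 0.2794 + 0.3483 + 0.0937 = 0.7214 ≈ 0.721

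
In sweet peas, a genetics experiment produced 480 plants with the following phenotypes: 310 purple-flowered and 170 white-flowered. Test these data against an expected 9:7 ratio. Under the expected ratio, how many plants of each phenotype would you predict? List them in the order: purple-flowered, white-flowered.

270, 210

Total ratio parts = 16. Expected numbers out of 480:
  purple-flowered: 480 × 9/16 = 270
  white-flowered: 480 × 7/16 = 210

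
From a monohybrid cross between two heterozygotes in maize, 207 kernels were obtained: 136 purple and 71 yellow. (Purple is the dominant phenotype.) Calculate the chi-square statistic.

9.548

For a monohybrid cross between heterozygotes with complete dominance, the expected phenotypic ratio is 3:1.
Total ratio parts = 4. Expected numbers out of 207:
  purple: 207 × 3/4 = 155.25
  yellow: 207 × 1/4 = 51.75
χ² = Σ (O − E)² / E
  purple: (136 − 155.25)² / 155.25 = 2.3869
  yellow: (71 − 51.75)² / 51.75 = 7.1606
χ² = 2.3869 + 7.1606 = 9.5475 ≈ 9.548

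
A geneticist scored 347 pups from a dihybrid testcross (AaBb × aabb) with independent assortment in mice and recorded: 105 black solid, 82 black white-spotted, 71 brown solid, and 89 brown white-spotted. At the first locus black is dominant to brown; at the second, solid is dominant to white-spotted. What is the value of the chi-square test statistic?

A dihybrid testcross with independent assortment gives a 1:1:1:1 ratio.
Expected counts for N = 347 under a 1:1:1:1 ratio (total parts = 4):
  black solid: 347 × 1/4 = 86.75
  black white-spotted: 347 × 1/4 = 86.75
  brown solid: 347 × 1/4 = 86.75
  brown white-spotted: 347 × 1/4 = 86.75
χ² = Σ (O − E)² / E
  black solid: (105 − 86.75)² / 86.75 = 3.8393
  black white-spotted: (82 − 86.75)² / 86.75 = 0.2601
  brown solid: (71 − 86.75)² / 86.75 = 2.8595
  brown white-spotted: (89 − 86.75)² / 86.75 = 0.0584
χ² = 3.8393 + 0.2601 + 2.8595 + 0.0584 = 7.0173 ≈ 7.017

7.017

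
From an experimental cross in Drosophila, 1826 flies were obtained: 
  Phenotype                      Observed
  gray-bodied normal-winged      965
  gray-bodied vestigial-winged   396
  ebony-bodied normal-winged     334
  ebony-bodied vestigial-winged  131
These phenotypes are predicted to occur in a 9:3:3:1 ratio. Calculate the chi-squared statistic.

14.857

Expected counts for N = 1826 under a 9:3:3:1 ratio (total parts = 16):
  gray-bodied normal-winged: 1826 × 9/16 = 1027.125
  gray-bodied vestigial-winged: 1826 × 3/16 = 342.375
  ebony-bodied normal-winged: 1826 × 3/16 = 342.375
  ebony-bodied vestigial-winged: 1826 × 1/16 = 114.125
χ² = Σ (O − E)² / E
  gray-bodied normal-winged: (965 − 1027.125)² / 1027.125 = 3.7576
  gray-bodied vestigial-winged: (396 − 342.375)² / 342.375 = 8.3991
  ebony-bodied normal-winged: (334 − 342.375)² / 342.375 = 0.2049
  ebony-bodied vestigial-winged: (131 − 114.125)² / 114.125 = 2.4952
χ² = 3.7576 + 8.3991 + 0.2049 + 2.4952 = 14.8568 ≈ 14.857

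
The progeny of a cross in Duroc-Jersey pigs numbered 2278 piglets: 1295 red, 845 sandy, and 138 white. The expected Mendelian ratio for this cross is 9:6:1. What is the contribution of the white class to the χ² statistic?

Total ratio parts = 16. Expected numbers out of 2278:
  red: 2278 × 9/16 = 1281.375
  sandy: 2278 × 6/16 = 854.25
  white: 2278 × 1/16 = 142.375
Contribution of white: (138 − 142.375)² / 142.375 = 0.1344

0.134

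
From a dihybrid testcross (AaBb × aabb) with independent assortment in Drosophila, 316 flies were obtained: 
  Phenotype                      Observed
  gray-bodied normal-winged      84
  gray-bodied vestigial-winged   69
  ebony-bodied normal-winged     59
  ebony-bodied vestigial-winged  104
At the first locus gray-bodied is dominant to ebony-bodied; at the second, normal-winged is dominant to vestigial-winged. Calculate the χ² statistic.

14.557

A dihybrid testcross with independent assortment gives a 1:1:1:1 ratio.
Total ratio parts = 4. Expected numbers out of 316:
  gray-bodied normal-winged: 316 × 1/4 = 79
  gray-bodied vestigial-winged: 316 × 1/4 = 79
  ebony-bodied normal-winged: 316 × 1/4 = 79
  ebony-bodied vestigial-winged: 316 × 1/4 = 79
χ² = Σ (O − E)² / E
  gray-bodied normal-winged: (84 − 79)² / 79 = 0.3165
  gray-bodied vestigial-winged: (69 − 79)² / 79 = 1.2658
  ebony-bodied normal-winged: (59 − 79)² / 79 = 5.0633
  ebony-bodied vestigial-winged: (104 − 79)² / 79 = 7.9114
χ² = 0.3165 + 1.2658 + 5.0633 + 7.9114 = 14.557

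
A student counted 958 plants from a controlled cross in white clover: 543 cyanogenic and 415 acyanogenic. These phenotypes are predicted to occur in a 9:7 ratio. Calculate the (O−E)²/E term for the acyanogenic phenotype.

Total ratio parts = 16. Expected numbers out of 958:
  cyanogenic: 958 × 9/16 = 538.875
  acyanogenic: 958 × 7/16 = 419.125
Contribution of acyanogenic: (415 − 419.125)² / 419.125 = 0.0406

0.041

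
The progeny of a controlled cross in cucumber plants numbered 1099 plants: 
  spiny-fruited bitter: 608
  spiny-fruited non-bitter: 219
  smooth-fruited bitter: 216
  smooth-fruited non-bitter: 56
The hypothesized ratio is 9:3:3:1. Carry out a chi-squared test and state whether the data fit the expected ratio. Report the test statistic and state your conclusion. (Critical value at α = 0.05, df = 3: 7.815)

3.803; consistent

Expected counts for N = 1099 under a 9:3:3:1 ratio (total parts = 16):
  spiny-fruited bitter: 1099 × 9/16 = 618.1875
  spiny-fruited non-bitter: 1099 × 3/16 = 206.0625
  smooth-fruited bitter: 1099 × 3/16 = 206.0625
  smooth-fruited non-bitter: 1099 × 1/16 = 68.6875
χ² = Σ (O − E)² / E
  spiny-fruited bitter: (608 − 618.1875)² / 618.1875 = 0.1679
  spiny-fruited non-bitter: (219 − 206.0625)² / 206.0625 = 0.8123
  smooth-fruited bitter: (216 − 206.0625)² / 206.0625 = 0.4792
  smooth-fruited non-bitter: (56 − 68.6875)² / 68.6875 = 2.3436
χ² = 0.1679 + 0.8123 + 0.4792 + 2.3436 = 3.803
Degrees of freedom = 4 − 1 = 3; critical value at α = 0.05 is 7.815.
Since 3.803 < 7.815, we fail to reject the null hypothesis — the data are consistent with the 9:3:3:1 ratio.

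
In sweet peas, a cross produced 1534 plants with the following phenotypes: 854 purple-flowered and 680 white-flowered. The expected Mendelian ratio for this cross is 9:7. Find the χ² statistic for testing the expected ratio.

Total ratio parts = 16. Expected numbers out of 1534:
  purple-flowered: 1534 × 9/16 = 862.875
  white-flowered: 1534 × 7/16 = 671.125
χ² = Σ (O − E)² / E
  purple-flowered: (854 − 862.875)² / 862.875 = 0.0913
  white-flowered: (680 − 671.125)² / 671.125 = 0.1174
χ² = 0.0913 + 0.1174 = 0.2087 ≈ 0.209

0.209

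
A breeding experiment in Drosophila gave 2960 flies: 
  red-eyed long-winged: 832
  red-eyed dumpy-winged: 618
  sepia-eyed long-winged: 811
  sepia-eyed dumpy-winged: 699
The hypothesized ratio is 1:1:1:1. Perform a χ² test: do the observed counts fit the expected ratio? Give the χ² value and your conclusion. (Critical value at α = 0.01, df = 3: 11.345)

Total ratio parts = 4. Expected numbers out of 2960:
  red-eyed long-winged: 2960 × 1/4 = 740
  red-eyed dumpy-winged: 2960 × 1/4 = 740
  sepia-eyed long-winged: 2960 × 1/4 = 740
  sepia-eyed dumpy-winged: 2960 × 1/4 = 740
χ² = Σ (O − E)² / E
  red-eyed long-winged: (832 − 740)² / 740 = 11.4378
  red-eyed dumpy-winged: (618 − 740)² / 740 = 20.1135
  sepia-eyed long-winged: (811 − 740)² / 740 = 6.8122
  sepia-eyed dumpy-winged: (699 − 740)² / 740 = 2.2716
χ² = 11.4378 + 20.1135 + 6.8122 + 2.2716 = 40.6351 ≈ 40.635
Degrees of freedom = 4 − 1 = 3; critical value at α = 0.01 is 11.345.
Since 40.635 > 11.345, we reject the null hypothesis — the data do not fit the 1:1:1:1 ratio.

40.635; not consistent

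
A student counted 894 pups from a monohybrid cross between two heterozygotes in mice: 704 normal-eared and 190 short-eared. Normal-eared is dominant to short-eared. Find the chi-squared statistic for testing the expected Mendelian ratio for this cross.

For a monohybrid cross between heterozygotes with complete dominance, the expected phenotypic ratio is 3:1.
The 3:1 ratio has 4 parts, so with N = 894 the expected counts are:
  normal-eared: 894 × 3/4 = 670.5
  short-eared: 894 × 1/4 = 223.5
χ² = Σ (O − E)² / E
  normal-eared: (704 − 670.5)² / 670.5 = 1.6738
  short-eared: (190 − 223.5)² / 223.5 = 5.0213
χ² = 1.6738 + 5.0213 = 6.6951 ≈ 6.695

6.695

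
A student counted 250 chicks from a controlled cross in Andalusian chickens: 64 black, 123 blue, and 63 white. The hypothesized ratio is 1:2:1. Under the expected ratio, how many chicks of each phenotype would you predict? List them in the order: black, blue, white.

Under the 1:2:1 hypothesis (Σ ratio = 4, N = 250):
  black: 250 × 1/4 = 62.5
  blue: 250 × 2/4 = 125
  white: 250 × 1/4 = 62.5

62.5, 125, 62.5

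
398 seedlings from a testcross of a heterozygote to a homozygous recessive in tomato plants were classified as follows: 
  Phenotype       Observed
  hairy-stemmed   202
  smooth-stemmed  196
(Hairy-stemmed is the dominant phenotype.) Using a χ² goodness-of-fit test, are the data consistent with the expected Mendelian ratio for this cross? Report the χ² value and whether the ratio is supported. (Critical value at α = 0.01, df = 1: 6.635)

A testcross of a heterozygote (Aa × aa) gives a 1:1 phenotypic ratio.
Under the 1:1 hypothesis (Σ ratio = 2, N = 398):
  hairy-stemmed: 398 × 1/2 = 199
  smooth-stemmed: 398 × 1/2 = 199
χ² = Σ (O − E)² / E
  hairy-stemmed: (202 − 199)² / 199 = 0.0452
  smooth-stemmed: (196 − 199)² / 199 = 0.0452
χ² = 0.0452 + 0.0452 = 0.0904 ≈ 0.090
Degrees of freedom = 2 − 1 = 1; critical value at α = 0.01 is 6.635.
Since 0.090 < 6.635, we fail to reject the null hypothesis — the data are consistent with the 1:1 ratio.

0.090; consistent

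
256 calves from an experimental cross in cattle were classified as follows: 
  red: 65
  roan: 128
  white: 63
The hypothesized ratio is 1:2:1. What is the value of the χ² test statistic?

0.031

The 1:2:1 ratio has 4 parts, so with N = 256 the expected counts are:
  red: 256 × 1/4 = 64
  roan: 256 × 2/4 = 128
  white: 256 × 1/4 = 64
χ² = Σ (O − E)² / E
  red: (65 − 64)² / 64 = 0.0156
  roan: (128 − 128)² / 128 = 0.0000
  white: (63 − 64)² / 64 = 0.0156
χ² = 0.0156 + 0.0000 + 0.0156 = 0.0312 ≈ 0.031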